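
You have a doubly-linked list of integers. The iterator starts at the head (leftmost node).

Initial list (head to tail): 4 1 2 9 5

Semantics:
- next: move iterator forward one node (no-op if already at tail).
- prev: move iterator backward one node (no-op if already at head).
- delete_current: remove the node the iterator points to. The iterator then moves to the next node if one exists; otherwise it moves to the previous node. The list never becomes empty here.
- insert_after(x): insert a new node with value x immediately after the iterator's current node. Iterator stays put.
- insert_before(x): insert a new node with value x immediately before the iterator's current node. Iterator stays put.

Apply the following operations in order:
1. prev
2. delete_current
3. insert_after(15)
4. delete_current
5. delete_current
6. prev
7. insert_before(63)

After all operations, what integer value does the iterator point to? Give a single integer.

After 1 (prev): list=[4, 1, 2, 9, 5] cursor@4
After 2 (delete_current): list=[1, 2, 9, 5] cursor@1
After 3 (insert_after(15)): list=[1, 15, 2, 9, 5] cursor@1
After 4 (delete_current): list=[15, 2, 9, 5] cursor@15
After 5 (delete_current): list=[2, 9, 5] cursor@2
After 6 (prev): list=[2, 9, 5] cursor@2
After 7 (insert_before(63)): list=[63, 2, 9, 5] cursor@2

Answer: 2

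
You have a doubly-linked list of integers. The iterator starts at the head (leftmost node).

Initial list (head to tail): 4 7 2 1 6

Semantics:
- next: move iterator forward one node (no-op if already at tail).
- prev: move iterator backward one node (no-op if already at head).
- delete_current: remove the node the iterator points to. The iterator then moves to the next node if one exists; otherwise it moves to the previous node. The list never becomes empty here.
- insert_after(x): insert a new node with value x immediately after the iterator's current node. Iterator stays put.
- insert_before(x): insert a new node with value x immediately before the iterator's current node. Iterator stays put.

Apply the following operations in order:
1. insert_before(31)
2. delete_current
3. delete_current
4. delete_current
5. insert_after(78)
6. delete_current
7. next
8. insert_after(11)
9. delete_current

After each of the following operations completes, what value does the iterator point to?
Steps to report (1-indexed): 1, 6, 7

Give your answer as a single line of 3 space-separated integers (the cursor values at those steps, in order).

Answer: 4 78 6

Derivation:
After 1 (insert_before(31)): list=[31, 4, 7, 2, 1, 6] cursor@4
After 2 (delete_current): list=[31, 7, 2, 1, 6] cursor@7
After 3 (delete_current): list=[31, 2, 1, 6] cursor@2
After 4 (delete_current): list=[31, 1, 6] cursor@1
After 5 (insert_after(78)): list=[31, 1, 78, 6] cursor@1
After 6 (delete_current): list=[31, 78, 6] cursor@78
After 7 (next): list=[31, 78, 6] cursor@6
After 8 (insert_after(11)): list=[31, 78, 6, 11] cursor@6
After 9 (delete_current): list=[31, 78, 11] cursor@11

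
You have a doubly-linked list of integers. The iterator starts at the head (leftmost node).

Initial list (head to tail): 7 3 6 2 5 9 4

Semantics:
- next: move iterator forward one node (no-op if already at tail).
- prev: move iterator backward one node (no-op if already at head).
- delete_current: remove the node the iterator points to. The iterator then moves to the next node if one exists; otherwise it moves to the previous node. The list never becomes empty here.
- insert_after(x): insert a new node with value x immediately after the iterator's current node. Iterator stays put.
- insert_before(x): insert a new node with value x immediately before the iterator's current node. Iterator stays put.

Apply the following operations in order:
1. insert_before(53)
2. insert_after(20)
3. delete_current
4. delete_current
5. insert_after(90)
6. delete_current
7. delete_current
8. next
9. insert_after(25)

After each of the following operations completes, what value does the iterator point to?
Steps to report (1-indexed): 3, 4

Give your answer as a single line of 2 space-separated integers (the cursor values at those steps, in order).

After 1 (insert_before(53)): list=[53, 7, 3, 6, 2, 5, 9, 4] cursor@7
After 2 (insert_after(20)): list=[53, 7, 20, 3, 6, 2, 5, 9, 4] cursor@7
After 3 (delete_current): list=[53, 20, 3, 6, 2, 5, 9, 4] cursor@20
After 4 (delete_current): list=[53, 3, 6, 2, 5, 9, 4] cursor@3
After 5 (insert_after(90)): list=[53, 3, 90, 6, 2, 5, 9, 4] cursor@3
After 6 (delete_current): list=[53, 90, 6, 2, 5, 9, 4] cursor@90
After 7 (delete_current): list=[53, 6, 2, 5, 9, 4] cursor@6
After 8 (next): list=[53, 6, 2, 5, 9, 4] cursor@2
After 9 (insert_after(25)): list=[53, 6, 2, 25, 5, 9, 4] cursor@2

Answer: 20 3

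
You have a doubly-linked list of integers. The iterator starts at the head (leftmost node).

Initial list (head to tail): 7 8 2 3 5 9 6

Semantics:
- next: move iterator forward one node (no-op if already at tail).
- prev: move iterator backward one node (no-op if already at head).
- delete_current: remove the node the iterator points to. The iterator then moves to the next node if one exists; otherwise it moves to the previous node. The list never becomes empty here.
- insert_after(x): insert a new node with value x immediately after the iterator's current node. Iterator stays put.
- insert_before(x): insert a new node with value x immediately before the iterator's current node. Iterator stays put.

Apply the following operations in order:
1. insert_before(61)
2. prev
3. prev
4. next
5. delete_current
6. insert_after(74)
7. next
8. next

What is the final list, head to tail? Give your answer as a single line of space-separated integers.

Answer: 61 8 74 2 3 5 9 6

Derivation:
After 1 (insert_before(61)): list=[61, 7, 8, 2, 3, 5, 9, 6] cursor@7
After 2 (prev): list=[61, 7, 8, 2, 3, 5, 9, 6] cursor@61
After 3 (prev): list=[61, 7, 8, 2, 3, 5, 9, 6] cursor@61
After 4 (next): list=[61, 7, 8, 2, 3, 5, 9, 6] cursor@7
After 5 (delete_current): list=[61, 8, 2, 3, 5, 9, 6] cursor@8
After 6 (insert_after(74)): list=[61, 8, 74, 2, 3, 5, 9, 6] cursor@8
After 7 (next): list=[61, 8, 74, 2, 3, 5, 9, 6] cursor@74
After 8 (next): list=[61, 8, 74, 2, 3, 5, 9, 6] cursor@2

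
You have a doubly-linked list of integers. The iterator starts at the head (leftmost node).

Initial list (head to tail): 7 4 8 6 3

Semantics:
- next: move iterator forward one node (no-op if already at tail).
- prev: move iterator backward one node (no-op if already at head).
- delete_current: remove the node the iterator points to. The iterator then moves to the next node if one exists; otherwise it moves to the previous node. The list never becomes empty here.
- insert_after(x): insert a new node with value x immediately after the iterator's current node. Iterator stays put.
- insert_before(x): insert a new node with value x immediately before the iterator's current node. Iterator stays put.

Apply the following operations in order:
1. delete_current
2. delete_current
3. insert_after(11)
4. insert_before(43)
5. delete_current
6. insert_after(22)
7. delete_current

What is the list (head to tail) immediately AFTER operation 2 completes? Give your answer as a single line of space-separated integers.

Answer: 8 6 3

Derivation:
After 1 (delete_current): list=[4, 8, 6, 3] cursor@4
After 2 (delete_current): list=[8, 6, 3] cursor@8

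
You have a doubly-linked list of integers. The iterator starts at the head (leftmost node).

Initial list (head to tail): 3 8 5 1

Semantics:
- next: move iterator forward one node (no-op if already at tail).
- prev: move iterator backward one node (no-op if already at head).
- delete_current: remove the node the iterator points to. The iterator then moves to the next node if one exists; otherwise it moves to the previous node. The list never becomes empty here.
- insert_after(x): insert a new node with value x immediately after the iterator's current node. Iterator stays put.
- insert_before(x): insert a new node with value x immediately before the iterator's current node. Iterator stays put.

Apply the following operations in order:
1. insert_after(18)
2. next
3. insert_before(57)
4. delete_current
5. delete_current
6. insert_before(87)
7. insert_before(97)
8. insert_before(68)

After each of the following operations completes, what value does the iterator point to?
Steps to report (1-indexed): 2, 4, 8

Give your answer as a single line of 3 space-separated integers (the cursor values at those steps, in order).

Answer: 18 8 5

Derivation:
After 1 (insert_after(18)): list=[3, 18, 8, 5, 1] cursor@3
After 2 (next): list=[3, 18, 8, 5, 1] cursor@18
After 3 (insert_before(57)): list=[3, 57, 18, 8, 5, 1] cursor@18
After 4 (delete_current): list=[3, 57, 8, 5, 1] cursor@8
After 5 (delete_current): list=[3, 57, 5, 1] cursor@5
After 6 (insert_before(87)): list=[3, 57, 87, 5, 1] cursor@5
After 7 (insert_before(97)): list=[3, 57, 87, 97, 5, 1] cursor@5
After 8 (insert_before(68)): list=[3, 57, 87, 97, 68, 5, 1] cursor@5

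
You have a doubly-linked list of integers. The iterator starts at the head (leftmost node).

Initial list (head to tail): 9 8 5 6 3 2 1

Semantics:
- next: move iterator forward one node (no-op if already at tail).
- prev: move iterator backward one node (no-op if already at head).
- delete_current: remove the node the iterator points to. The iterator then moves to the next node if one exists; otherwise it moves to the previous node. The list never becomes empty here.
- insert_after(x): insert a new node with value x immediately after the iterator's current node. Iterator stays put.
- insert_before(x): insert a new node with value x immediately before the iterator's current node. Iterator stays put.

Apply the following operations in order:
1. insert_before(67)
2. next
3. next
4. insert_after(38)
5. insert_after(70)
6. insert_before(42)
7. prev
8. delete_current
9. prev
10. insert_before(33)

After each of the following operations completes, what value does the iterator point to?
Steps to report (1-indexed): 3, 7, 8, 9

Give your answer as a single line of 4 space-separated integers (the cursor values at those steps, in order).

After 1 (insert_before(67)): list=[67, 9, 8, 5, 6, 3, 2, 1] cursor@9
After 2 (next): list=[67, 9, 8, 5, 6, 3, 2, 1] cursor@8
After 3 (next): list=[67, 9, 8, 5, 6, 3, 2, 1] cursor@5
After 4 (insert_after(38)): list=[67, 9, 8, 5, 38, 6, 3, 2, 1] cursor@5
After 5 (insert_after(70)): list=[67, 9, 8, 5, 70, 38, 6, 3, 2, 1] cursor@5
After 6 (insert_before(42)): list=[67, 9, 8, 42, 5, 70, 38, 6, 3, 2, 1] cursor@5
After 7 (prev): list=[67, 9, 8, 42, 5, 70, 38, 6, 3, 2, 1] cursor@42
After 8 (delete_current): list=[67, 9, 8, 5, 70, 38, 6, 3, 2, 1] cursor@5
After 9 (prev): list=[67, 9, 8, 5, 70, 38, 6, 3, 2, 1] cursor@8
After 10 (insert_before(33)): list=[67, 9, 33, 8, 5, 70, 38, 6, 3, 2, 1] cursor@8

Answer: 5 42 5 8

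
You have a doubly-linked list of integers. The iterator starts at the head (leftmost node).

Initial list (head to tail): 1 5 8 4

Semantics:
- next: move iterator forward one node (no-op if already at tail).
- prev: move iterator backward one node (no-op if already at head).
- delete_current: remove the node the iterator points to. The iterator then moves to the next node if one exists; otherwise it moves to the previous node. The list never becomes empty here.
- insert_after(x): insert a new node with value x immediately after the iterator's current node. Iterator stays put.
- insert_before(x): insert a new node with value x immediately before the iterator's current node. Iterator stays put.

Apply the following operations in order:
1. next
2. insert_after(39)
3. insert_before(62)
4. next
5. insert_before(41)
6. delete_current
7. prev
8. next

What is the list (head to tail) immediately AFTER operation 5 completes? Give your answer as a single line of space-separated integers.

After 1 (next): list=[1, 5, 8, 4] cursor@5
After 2 (insert_after(39)): list=[1, 5, 39, 8, 4] cursor@5
After 3 (insert_before(62)): list=[1, 62, 5, 39, 8, 4] cursor@5
After 4 (next): list=[1, 62, 5, 39, 8, 4] cursor@39
After 5 (insert_before(41)): list=[1, 62, 5, 41, 39, 8, 4] cursor@39

Answer: 1 62 5 41 39 8 4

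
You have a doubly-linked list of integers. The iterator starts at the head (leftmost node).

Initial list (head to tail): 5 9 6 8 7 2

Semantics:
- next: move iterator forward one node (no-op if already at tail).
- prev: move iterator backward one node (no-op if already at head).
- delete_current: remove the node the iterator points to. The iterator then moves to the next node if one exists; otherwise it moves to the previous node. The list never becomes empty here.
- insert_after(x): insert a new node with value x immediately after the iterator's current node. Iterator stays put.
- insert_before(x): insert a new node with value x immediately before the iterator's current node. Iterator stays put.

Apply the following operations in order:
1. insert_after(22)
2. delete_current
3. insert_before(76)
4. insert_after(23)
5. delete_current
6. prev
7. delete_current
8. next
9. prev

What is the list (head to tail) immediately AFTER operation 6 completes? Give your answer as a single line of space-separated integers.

Answer: 76 23 9 6 8 7 2

Derivation:
After 1 (insert_after(22)): list=[5, 22, 9, 6, 8, 7, 2] cursor@5
After 2 (delete_current): list=[22, 9, 6, 8, 7, 2] cursor@22
After 3 (insert_before(76)): list=[76, 22, 9, 6, 8, 7, 2] cursor@22
After 4 (insert_after(23)): list=[76, 22, 23, 9, 6, 8, 7, 2] cursor@22
After 5 (delete_current): list=[76, 23, 9, 6, 8, 7, 2] cursor@23
After 6 (prev): list=[76, 23, 9, 6, 8, 7, 2] cursor@76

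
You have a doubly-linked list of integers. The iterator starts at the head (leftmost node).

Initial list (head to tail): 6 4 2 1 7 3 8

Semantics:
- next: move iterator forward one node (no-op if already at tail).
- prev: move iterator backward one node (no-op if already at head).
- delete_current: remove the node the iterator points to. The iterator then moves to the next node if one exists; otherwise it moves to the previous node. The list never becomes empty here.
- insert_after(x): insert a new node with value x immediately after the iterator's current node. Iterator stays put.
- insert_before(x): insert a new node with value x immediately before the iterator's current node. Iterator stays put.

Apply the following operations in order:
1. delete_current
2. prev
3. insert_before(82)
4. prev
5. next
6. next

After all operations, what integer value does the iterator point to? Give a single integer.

Answer: 2

Derivation:
After 1 (delete_current): list=[4, 2, 1, 7, 3, 8] cursor@4
After 2 (prev): list=[4, 2, 1, 7, 3, 8] cursor@4
After 3 (insert_before(82)): list=[82, 4, 2, 1, 7, 3, 8] cursor@4
After 4 (prev): list=[82, 4, 2, 1, 7, 3, 8] cursor@82
After 5 (next): list=[82, 4, 2, 1, 7, 3, 8] cursor@4
After 6 (next): list=[82, 4, 2, 1, 7, 3, 8] cursor@2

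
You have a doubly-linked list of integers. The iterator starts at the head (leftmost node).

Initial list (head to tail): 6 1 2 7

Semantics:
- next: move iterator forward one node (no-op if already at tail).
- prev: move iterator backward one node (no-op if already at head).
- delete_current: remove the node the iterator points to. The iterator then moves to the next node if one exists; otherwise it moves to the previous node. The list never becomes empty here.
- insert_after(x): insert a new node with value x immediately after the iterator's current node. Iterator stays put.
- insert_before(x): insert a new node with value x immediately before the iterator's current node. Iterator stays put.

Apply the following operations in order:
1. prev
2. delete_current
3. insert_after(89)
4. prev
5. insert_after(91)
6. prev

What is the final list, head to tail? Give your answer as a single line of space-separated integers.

Answer: 1 91 89 2 7

Derivation:
After 1 (prev): list=[6, 1, 2, 7] cursor@6
After 2 (delete_current): list=[1, 2, 7] cursor@1
After 3 (insert_after(89)): list=[1, 89, 2, 7] cursor@1
After 4 (prev): list=[1, 89, 2, 7] cursor@1
After 5 (insert_after(91)): list=[1, 91, 89, 2, 7] cursor@1
After 6 (prev): list=[1, 91, 89, 2, 7] cursor@1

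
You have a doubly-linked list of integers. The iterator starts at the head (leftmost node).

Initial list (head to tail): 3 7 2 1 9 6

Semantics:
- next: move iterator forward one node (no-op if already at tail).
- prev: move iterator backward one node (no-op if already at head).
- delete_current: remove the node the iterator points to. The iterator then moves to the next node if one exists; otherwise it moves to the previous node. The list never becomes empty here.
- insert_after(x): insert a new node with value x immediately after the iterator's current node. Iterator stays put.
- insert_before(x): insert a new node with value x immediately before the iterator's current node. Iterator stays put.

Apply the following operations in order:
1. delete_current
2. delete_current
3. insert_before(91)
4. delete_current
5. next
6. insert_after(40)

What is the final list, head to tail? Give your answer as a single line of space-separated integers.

Answer: 91 1 9 40 6

Derivation:
After 1 (delete_current): list=[7, 2, 1, 9, 6] cursor@7
After 2 (delete_current): list=[2, 1, 9, 6] cursor@2
After 3 (insert_before(91)): list=[91, 2, 1, 9, 6] cursor@2
After 4 (delete_current): list=[91, 1, 9, 6] cursor@1
After 5 (next): list=[91, 1, 9, 6] cursor@9
After 6 (insert_after(40)): list=[91, 1, 9, 40, 6] cursor@9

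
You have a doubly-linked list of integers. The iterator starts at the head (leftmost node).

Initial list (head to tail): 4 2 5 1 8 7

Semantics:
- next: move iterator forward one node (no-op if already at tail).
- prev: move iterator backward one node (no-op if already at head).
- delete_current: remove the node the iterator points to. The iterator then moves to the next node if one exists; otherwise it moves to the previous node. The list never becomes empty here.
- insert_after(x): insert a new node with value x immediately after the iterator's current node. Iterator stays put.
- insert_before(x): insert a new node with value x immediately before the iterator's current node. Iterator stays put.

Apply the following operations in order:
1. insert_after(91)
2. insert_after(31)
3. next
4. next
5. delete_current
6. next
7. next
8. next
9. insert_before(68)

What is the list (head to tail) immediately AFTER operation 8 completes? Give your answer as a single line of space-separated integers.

Answer: 4 31 2 5 1 8 7

Derivation:
After 1 (insert_after(91)): list=[4, 91, 2, 5, 1, 8, 7] cursor@4
After 2 (insert_after(31)): list=[4, 31, 91, 2, 5, 1, 8, 7] cursor@4
After 3 (next): list=[4, 31, 91, 2, 5, 1, 8, 7] cursor@31
After 4 (next): list=[4, 31, 91, 2, 5, 1, 8, 7] cursor@91
After 5 (delete_current): list=[4, 31, 2, 5, 1, 8, 7] cursor@2
After 6 (next): list=[4, 31, 2, 5, 1, 8, 7] cursor@5
After 7 (next): list=[4, 31, 2, 5, 1, 8, 7] cursor@1
After 8 (next): list=[4, 31, 2, 5, 1, 8, 7] cursor@8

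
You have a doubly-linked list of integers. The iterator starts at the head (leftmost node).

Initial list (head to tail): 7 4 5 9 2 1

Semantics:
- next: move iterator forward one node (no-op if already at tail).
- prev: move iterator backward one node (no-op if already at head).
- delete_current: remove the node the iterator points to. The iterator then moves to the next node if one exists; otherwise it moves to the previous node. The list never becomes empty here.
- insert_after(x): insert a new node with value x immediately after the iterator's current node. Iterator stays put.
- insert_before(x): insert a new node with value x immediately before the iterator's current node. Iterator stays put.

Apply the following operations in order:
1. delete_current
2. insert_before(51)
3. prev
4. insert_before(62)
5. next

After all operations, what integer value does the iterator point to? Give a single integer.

Answer: 4

Derivation:
After 1 (delete_current): list=[4, 5, 9, 2, 1] cursor@4
After 2 (insert_before(51)): list=[51, 4, 5, 9, 2, 1] cursor@4
After 3 (prev): list=[51, 4, 5, 9, 2, 1] cursor@51
After 4 (insert_before(62)): list=[62, 51, 4, 5, 9, 2, 1] cursor@51
After 5 (next): list=[62, 51, 4, 5, 9, 2, 1] cursor@4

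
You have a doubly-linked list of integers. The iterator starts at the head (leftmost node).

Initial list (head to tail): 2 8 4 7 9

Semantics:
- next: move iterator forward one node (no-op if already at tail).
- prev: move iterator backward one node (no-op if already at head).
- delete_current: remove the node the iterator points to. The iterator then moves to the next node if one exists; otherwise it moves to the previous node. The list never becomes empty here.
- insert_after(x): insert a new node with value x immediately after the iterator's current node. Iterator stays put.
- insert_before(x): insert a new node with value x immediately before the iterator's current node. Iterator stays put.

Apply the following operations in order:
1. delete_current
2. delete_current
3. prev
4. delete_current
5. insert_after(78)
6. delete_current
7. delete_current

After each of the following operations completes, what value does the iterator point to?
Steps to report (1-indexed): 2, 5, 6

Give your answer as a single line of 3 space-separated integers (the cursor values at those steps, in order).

After 1 (delete_current): list=[8, 4, 7, 9] cursor@8
After 2 (delete_current): list=[4, 7, 9] cursor@4
After 3 (prev): list=[4, 7, 9] cursor@4
After 4 (delete_current): list=[7, 9] cursor@7
After 5 (insert_after(78)): list=[7, 78, 9] cursor@7
After 6 (delete_current): list=[78, 9] cursor@78
After 7 (delete_current): list=[9] cursor@9

Answer: 4 7 78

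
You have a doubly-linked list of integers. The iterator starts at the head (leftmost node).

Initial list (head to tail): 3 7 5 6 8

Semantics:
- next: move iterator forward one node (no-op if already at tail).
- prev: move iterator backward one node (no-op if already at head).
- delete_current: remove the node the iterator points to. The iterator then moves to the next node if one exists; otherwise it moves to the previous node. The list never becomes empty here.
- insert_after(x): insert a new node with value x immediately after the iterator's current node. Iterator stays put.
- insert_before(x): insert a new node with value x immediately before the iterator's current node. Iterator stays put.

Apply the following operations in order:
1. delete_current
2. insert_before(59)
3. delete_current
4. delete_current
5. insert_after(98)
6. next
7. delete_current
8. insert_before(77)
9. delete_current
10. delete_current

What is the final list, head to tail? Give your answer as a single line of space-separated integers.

After 1 (delete_current): list=[7, 5, 6, 8] cursor@7
After 2 (insert_before(59)): list=[59, 7, 5, 6, 8] cursor@7
After 3 (delete_current): list=[59, 5, 6, 8] cursor@5
After 4 (delete_current): list=[59, 6, 8] cursor@6
After 5 (insert_after(98)): list=[59, 6, 98, 8] cursor@6
After 6 (next): list=[59, 6, 98, 8] cursor@98
After 7 (delete_current): list=[59, 6, 8] cursor@8
After 8 (insert_before(77)): list=[59, 6, 77, 8] cursor@8
After 9 (delete_current): list=[59, 6, 77] cursor@77
After 10 (delete_current): list=[59, 6] cursor@6

Answer: 59 6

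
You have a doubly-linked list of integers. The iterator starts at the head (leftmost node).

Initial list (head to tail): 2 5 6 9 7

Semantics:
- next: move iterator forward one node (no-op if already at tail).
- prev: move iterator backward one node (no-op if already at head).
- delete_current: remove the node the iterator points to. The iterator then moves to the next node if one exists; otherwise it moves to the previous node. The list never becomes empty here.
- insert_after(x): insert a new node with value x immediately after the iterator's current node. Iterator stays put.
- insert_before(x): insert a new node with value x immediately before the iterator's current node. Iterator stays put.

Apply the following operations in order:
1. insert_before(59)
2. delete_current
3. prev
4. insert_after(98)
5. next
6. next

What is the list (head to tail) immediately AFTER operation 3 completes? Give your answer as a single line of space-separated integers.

After 1 (insert_before(59)): list=[59, 2, 5, 6, 9, 7] cursor@2
After 2 (delete_current): list=[59, 5, 6, 9, 7] cursor@5
After 3 (prev): list=[59, 5, 6, 9, 7] cursor@59

Answer: 59 5 6 9 7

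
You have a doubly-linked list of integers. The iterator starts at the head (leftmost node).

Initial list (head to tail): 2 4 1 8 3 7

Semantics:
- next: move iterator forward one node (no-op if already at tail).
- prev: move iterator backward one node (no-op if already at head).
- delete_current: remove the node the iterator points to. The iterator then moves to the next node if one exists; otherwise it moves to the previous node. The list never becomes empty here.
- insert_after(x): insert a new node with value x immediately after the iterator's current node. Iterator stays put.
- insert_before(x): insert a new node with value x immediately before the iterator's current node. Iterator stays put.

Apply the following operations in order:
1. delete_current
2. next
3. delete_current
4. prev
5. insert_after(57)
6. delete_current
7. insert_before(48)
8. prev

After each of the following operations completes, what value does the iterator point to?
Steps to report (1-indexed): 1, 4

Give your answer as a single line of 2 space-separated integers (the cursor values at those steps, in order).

Answer: 4 4

Derivation:
After 1 (delete_current): list=[4, 1, 8, 3, 7] cursor@4
After 2 (next): list=[4, 1, 8, 3, 7] cursor@1
After 3 (delete_current): list=[4, 8, 3, 7] cursor@8
After 4 (prev): list=[4, 8, 3, 7] cursor@4
After 5 (insert_after(57)): list=[4, 57, 8, 3, 7] cursor@4
After 6 (delete_current): list=[57, 8, 3, 7] cursor@57
After 7 (insert_before(48)): list=[48, 57, 8, 3, 7] cursor@57
After 8 (prev): list=[48, 57, 8, 3, 7] cursor@48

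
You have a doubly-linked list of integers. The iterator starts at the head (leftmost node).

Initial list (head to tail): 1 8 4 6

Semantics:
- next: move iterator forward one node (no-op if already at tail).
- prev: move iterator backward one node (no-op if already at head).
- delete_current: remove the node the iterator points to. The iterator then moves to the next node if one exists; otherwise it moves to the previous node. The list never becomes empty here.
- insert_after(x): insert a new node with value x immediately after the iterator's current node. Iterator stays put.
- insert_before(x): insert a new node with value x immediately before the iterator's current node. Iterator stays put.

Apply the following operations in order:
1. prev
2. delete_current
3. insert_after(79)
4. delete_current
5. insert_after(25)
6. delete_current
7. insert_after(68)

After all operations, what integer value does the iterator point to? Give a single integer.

After 1 (prev): list=[1, 8, 4, 6] cursor@1
After 2 (delete_current): list=[8, 4, 6] cursor@8
After 3 (insert_after(79)): list=[8, 79, 4, 6] cursor@8
After 4 (delete_current): list=[79, 4, 6] cursor@79
After 5 (insert_after(25)): list=[79, 25, 4, 6] cursor@79
After 6 (delete_current): list=[25, 4, 6] cursor@25
After 7 (insert_after(68)): list=[25, 68, 4, 6] cursor@25

Answer: 25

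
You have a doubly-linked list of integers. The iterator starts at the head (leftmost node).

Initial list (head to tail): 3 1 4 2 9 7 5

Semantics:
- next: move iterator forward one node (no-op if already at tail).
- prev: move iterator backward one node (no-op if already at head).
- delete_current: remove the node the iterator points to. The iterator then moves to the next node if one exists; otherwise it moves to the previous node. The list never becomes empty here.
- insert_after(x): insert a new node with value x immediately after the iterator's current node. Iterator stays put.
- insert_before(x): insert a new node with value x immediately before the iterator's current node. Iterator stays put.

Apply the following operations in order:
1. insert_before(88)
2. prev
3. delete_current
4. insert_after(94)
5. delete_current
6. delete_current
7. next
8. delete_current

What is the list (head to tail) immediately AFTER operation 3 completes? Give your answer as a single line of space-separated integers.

After 1 (insert_before(88)): list=[88, 3, 1, 4, 2, 9, 7, 5] cursor@3
After 2 (prev): list=[88, 3, 1, 4, 2, 9, 7, 5] cursor@88
After 3 (delete_current): list=[3, 1, 4, 2, 9, 7, 5] cursor@3

Answer: 3 1 4 2 9 7 5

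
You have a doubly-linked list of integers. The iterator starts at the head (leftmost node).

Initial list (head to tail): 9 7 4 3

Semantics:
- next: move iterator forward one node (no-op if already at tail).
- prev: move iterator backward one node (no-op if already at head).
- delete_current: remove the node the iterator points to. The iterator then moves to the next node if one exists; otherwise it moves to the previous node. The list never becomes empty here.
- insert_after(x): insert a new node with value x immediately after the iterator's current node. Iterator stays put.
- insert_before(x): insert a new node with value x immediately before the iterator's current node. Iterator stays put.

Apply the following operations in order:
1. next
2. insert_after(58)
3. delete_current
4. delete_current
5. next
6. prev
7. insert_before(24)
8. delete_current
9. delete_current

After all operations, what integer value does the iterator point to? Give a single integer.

Answer: 24

Derivation:
After 1 (next): list=[9, 7, 4, 3] cursor@7
After 2 (insert_after(58)): list=[9, 7, 58, 4, 3] cursor@7
After 3 (delete_current): list=[9, 58, 4, 3] cursor@58
After 4 (delete_current): list=[9, 4, 3] cursor@4
After 5 (next): list=[9, 4, 3] cursor@3
After 6 (prev): list=[9, 4, 3] cursor@4
After 7 (insert_before(24)): list=[9, 24, 4, 3] cursor@4
After 8 (delete_current): list=[9, 24, 3] cursor@3
After 9 (delete_current): list=[9, 24] cursor@24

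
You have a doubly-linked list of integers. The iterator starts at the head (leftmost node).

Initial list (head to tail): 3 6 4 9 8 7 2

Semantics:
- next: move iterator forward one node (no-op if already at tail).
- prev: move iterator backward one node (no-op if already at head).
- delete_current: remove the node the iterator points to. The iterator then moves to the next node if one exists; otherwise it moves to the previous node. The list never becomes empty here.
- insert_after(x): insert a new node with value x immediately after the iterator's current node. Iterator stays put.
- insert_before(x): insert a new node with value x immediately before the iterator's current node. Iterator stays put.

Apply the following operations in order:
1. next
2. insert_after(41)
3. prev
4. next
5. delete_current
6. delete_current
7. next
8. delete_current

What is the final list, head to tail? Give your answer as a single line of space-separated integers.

Answer: 3 4 8 7 2

Derivation:
After 1 (next): list=[3, 6, 4, 9, 8, 7, 2] cursor@6
After 2 (insert_after(41)): list=[3, 6, 41, 4, 9, 8, 7, 2] cursor@6
After 3 (prev): list=[3, 6, 41, 4, 9, 8, 7, 2] cursor@3
After 4 (next): list=[3, 6, 41, 4, 9, 8, 7, 2] cursor@6
After 5 (delete_current): list=[3, 41, 4, 9, 8, 7, 2] cursor@41
After 6 (delete_current): list=[3, 4, 9, 8, 7, 2] cursor@4
After 7 (next): list=[3, 4, 9, 8, 7, 2] cursor@9
After 8 (delete_current): list=[3, 4, 8, 7, 2] cursor@8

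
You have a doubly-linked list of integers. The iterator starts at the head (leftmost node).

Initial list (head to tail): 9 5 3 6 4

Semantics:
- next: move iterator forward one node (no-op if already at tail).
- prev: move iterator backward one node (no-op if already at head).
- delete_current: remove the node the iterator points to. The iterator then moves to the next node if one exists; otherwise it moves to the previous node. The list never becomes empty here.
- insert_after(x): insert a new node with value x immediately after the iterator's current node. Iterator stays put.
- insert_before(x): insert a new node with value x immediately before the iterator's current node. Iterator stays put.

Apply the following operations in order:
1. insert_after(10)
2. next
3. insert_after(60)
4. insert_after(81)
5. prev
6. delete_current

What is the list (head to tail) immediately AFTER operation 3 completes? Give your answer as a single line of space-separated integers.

After 1 (insert_after(10)): list=[9, 10, 5, 3, 6, 4] cursor@9
After 2 (next): list=[9, 10, 5, 3, 6, 4] cursor@10
After 3 (insert_after(60)): list=[9, 10, 60, 5, 3, 6, 4] cursor@10

Answer: 9 10 60 5 3 6 4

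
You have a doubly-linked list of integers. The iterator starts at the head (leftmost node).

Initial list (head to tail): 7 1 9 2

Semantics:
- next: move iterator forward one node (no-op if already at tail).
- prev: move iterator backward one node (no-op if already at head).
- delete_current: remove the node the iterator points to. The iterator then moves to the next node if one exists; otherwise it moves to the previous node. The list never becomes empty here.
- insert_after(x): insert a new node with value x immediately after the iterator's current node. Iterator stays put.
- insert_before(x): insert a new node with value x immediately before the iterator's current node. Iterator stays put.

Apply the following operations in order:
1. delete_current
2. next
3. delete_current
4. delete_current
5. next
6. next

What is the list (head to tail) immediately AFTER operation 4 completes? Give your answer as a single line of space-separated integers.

Answer: 1

Derivation:
After 1 (delete_current): list=[1, 9, 2] cursor@1
After 2 (next): list=[1, 9, 2] cursor@9
After 3 (delete_current): list=[1, 2] cursor@2
After 4 (delete_current): list=[1] cursor@1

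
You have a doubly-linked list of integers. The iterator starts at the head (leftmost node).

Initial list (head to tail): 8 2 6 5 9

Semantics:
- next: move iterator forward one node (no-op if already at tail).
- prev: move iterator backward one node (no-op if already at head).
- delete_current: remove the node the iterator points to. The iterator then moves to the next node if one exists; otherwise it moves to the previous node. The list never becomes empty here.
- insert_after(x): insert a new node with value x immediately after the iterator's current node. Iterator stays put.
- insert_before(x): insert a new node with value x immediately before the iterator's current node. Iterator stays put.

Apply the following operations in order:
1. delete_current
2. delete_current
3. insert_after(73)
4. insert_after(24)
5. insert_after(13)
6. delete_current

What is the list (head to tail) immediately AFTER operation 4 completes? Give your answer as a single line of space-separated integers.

Answer: 6 24 73 5 9

Derivation:
After 1 (delete_current): list=[2, 6, 5, 9] cursor@2
After 2 (delete_current): list=[6, 5, 9] cursor@6
After 3 (insert_after(73)): list=[6, 73, 5, 9] cursor@6
After 4 (insert_after(24)): list=[6, 24, 73, 5, 9] cursor@6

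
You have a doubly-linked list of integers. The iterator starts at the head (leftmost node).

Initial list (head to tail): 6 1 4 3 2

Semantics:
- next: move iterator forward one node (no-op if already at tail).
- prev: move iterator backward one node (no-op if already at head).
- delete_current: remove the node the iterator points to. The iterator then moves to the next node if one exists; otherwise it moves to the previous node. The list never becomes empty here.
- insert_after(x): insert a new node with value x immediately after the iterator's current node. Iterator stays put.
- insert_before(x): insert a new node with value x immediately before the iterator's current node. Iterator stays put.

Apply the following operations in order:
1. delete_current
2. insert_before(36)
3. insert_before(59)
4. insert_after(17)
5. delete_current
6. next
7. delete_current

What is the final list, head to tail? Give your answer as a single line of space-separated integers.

After 1 (delete_current): list=[1, 4, 3, 2] cursor@1
After 2 (insert_before(36)): list=[36, 1, 4, 3, 2] cursor@1
After 3 (insert_before(59)): list=[36, 59, 1, 4, 3, 2] cursor@1
After 4 (insert_after(17)): list=[36, 59, 1, 17, 4, 3, 2] cursor@1
After 5 (delete_current): list=[36, 59, 17, 4, 3, 2] cursor@17
After 6 (next): list=[36, 59, 17, 4, 3, 2] cursor@4
After 7 (delete_current): list=[36, 59, 17, 3, 2] cursor@3

Answer: 36 59 17 3 2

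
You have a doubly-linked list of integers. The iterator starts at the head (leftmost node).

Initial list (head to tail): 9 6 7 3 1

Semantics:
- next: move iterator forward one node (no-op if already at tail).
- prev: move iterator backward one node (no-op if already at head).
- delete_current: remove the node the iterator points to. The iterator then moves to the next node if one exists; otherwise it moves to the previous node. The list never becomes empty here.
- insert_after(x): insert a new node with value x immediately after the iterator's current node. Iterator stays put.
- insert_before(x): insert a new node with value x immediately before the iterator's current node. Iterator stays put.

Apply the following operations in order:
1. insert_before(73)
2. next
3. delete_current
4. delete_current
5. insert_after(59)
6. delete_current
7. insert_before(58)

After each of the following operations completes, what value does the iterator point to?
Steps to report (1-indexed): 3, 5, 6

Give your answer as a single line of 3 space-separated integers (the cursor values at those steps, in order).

Answer: 7 3 59

Derivation:
After 1 (insert_before(73)): list=[73, 9, 6, 7, 3, 1] cursor@9
After 2 (next): list=[73, 9, 6, 7, 3, 1] cursor@6
After 3 (delete_current): list=[73, 9, 7, 3, 1] cursor@7
After 4 (delete_current): list=[73, 9, 3, 1] cursor@3
After 5 (insert_after(59)): list=[73, 9, 3, 59, 1] cursor@3
After 6 (delete_current): list=[73, 9, 59, 1] cursor@59
After 7 (insert_before(58)): list=[73, 9, 58, 59, 1] cursor@59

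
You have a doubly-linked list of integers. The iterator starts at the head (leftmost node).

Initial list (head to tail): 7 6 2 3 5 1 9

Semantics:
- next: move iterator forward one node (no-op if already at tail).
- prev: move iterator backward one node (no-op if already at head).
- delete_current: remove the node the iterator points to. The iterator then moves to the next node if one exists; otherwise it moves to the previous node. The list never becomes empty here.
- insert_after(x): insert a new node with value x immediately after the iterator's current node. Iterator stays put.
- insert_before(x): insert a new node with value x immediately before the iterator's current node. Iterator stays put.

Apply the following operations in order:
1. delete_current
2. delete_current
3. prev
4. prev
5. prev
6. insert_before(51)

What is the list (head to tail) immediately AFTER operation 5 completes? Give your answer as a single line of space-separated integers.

Answer: 2 3 5 1 9

Derivation:
After 1 (delete_current): list=[6, 2, 3, 5, 1, 9] cursor@6
After 2 (delete_current): list=[2, 3, 5, 1, 9] cursor@2
After 3 (prev): list=[2, 3, 5, 1, 9] cursor@2
After 4 (prev): list=[2, 3, 5, 1, 9] cursor@2
After 5 (prev): list=[2, 3, 5, 1, 9] cursor@2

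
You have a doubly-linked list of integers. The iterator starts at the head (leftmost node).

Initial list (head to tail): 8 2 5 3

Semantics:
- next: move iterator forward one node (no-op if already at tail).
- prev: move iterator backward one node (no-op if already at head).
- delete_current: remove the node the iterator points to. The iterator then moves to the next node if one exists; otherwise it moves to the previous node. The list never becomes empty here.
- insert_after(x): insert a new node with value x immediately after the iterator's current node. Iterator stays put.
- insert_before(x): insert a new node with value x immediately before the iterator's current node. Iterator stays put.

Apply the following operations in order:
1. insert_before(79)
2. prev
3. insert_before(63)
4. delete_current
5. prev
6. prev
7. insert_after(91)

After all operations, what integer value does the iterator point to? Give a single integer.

After 1 (insert_before(79)): list=[79, 8, 2, 5, 3] cursor@8
After 2 (prev): list=[79, 8, 2, 5, 3] cursor@79
After 3 (insert_before(63)): list=[63, 79, 8, 2, 5, 3] cursor@79
After 4 (delete_current): list=[63, 8, 2, 5, 3] cursor@8
After 5 (prev): list=[63, 8, 2, 5, 3] cursor@63
After 6 (prev): list=[63, 8, 2, 5, 3] cursor@63
After 7 (insert_after(91)): list=[63, 91, 8, 2, 5, 3] cursor@63

Answer: 63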